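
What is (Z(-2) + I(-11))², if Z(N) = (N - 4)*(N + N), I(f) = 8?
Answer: 1024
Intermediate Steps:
Z(N) = 2*N*(-4 + N) (Z(N) = (-4 + N)*(2*N) = 2*N*(-4 + N))
(Z(-2) + I(-11))² = (2*(-2)*(-4 - 2) + 8)² = (2*(-2)*(-6) + 8)² = (24 + 8)² = 32² = 1024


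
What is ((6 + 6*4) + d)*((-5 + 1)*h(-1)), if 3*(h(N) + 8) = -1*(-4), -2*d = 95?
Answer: -1400/3 ≈ -466.67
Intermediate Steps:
d = -95/2 (d = -½*95 = -95/2 ≈ -47.500)
h(N) = -20/3 (h(N) = -8 + (-1*(-4))/3 = -8 + (⅓)*4 = -8 + 4/3 = -20/3)
((6 + 6*4) + d)*((-5 + 1)*h(-1)) = ((6 + 6*4) - 95/2)*((-5 + 1)*(-20/3)) = ((6 + 24) - 95/2)*(-4*(-20/3)) = (30 - 95/2)*(80/3) = -35/2*80/3 = -1400/3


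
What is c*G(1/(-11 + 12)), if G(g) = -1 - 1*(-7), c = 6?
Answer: 36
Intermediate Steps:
G(g) = 6 (G(g) = -1 + 7 = 6)
c*G(1/(-11 + 12)) = 6*6 = 36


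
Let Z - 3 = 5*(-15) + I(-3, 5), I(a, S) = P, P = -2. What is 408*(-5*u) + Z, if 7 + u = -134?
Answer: 287566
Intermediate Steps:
u = -141 (u = -7 - 134 = -141)
I(a, S) = -2
Z = -74 (Z = 3 + (5*(-15) - 2) = 3 + (-75 - 2) = 3 - 77 = -74)
408*(-5*u) + Z = 408*(-5*(-141)) - 74 = 408*705 - 74 = 287640 - 74 = 287566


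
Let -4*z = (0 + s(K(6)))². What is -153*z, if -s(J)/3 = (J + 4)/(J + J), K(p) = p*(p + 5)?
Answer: 187425/1936 ≈ 96.810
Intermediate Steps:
K(p) = p*(5 + p)
s(J) = -3*(4 + J)/(2*J) (s(J) = -3*(J + 4)/(J + J) = -3*(4 + J)/(2*J))
z = -1225/1936 (z = -(0 + (-3/2 - 6*1/(6*(5 + 6))))²/4 = -(0 + (-3/2 - 6/(6*11)))²/4 = -(0 + (-3/2 - 6/66))²/4 = -(0 + (-3/2 - 6*1/66))²/4 = -(0 + (-3/2 - 1/11))²/4 = -(0 - 35/22)²/4 = -(-35/22)²/4 = -¼*1225/484 = -1225/1936 ≈ -0.63275)
-153*z = -153*(-1225/1936) = 187425/1936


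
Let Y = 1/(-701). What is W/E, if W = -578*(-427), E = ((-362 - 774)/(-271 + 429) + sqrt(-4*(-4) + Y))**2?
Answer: 756912943600646/(398168 - 79*sqrt(7861715))**2 ≈ 24253.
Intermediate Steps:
Y = -1/701 ≈ -0.0014265
E = (-568/79 + sqrt(7861715)/701)**2 (E = ((-362 - 774)/(-271 + 429) + sqrt(-4*(-4) - 1/701))**2 = (-1136/158 + sqrt(16 - 1/701))**2 = (-1136*1/158 + sqrt(11215/701))**2 = (-568/79 + sqrt(7861715)/701)**2 ≈ 10.176)
W = 246806
W/E = 246806/(296152239/4374941 - 1136*sqrt(7861715)/55379)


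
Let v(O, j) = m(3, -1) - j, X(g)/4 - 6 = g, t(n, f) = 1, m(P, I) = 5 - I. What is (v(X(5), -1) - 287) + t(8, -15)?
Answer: -279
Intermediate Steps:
X(g) = 24 + 4*g
v(O, j) = 6 - j (v(O, j) = (5 - 1*(-1)) - j = (5 + 1) - j = 6 - j)
(v(X(5), -1) - 287) + t(8, -15) = ((6 - 1*(-1)) - 287) + 1 = ((6 + 1) - 287) + 1 = (7 - 287) + 1 = -280 + 1 = -279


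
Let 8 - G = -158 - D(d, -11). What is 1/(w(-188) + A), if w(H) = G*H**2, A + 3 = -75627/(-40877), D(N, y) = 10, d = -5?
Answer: 40877/254277130084 ≈ 1.6076e-7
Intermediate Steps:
A = -47004/40877 (A = -3 - 75627/(-40877) = -3 - 75627*(-1/40877) = -3 + 75627/40877 = -47004/40877 ≈ -1.1499)
G = 176 (G = 8 - (-158 - 1*10) = 8 - (-158 - 10) = 8 - 1*(-168) = 8 + 168 = 176)
w(H) = 176*H**2
1/(w(-188) + A) = 1/(176*(-188)**2 - 47004/40877) = 1/(176*35344 - 47004/40877) = 1/(6220544 - 47004/40877) = 1/(254277130084/40877) = 40877/254277130084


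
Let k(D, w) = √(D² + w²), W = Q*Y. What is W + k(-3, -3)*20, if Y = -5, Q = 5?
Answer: -25 + 60*√2 ≈ 59.853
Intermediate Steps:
W = -25 (W = 5*(-5) = -25)
W + k(-3, -3)*20 = -25 + √((-3)² + (-3)²)*20 = -25 + √(9 + 9)*20 = -25 + √18*20 = -25 + (3*√2)*20 = -25 + 60*√2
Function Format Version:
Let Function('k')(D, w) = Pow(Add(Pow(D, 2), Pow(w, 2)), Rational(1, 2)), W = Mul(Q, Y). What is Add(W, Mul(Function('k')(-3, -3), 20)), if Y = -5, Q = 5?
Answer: Add(-25, Mul(60, Pow(2, Rational(1, 2)))) ≈ 59.853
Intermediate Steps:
W = -25 (W = Mul(5, -5) = -25)
Add(W, Mul(Function('k')(-3, -3), 20)) = Add(-25, Mul(Pow(Add(Pow(-3, 2), Pow(-3, 2)), Rational(1, 2)), 20)) = Add(-25, Mul(Pow(Add(9, 9), Rational(1, 2)), 20)) = Add(-25, Mul(Pow(18, Rational(1, 2)), 20)) = Add(-25, Mul(Mul(3, Pow(2, Rational(1, 2))), 20)) = Add(-25, Mul(60, Pow(2, Rational(1, 2))))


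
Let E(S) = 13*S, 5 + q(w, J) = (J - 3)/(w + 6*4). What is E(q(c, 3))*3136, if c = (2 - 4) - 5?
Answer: -203840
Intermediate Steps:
c = -7 (c = -2 - 5 = -7)
q(w, J) = -5 + (-3 + J)/(24 + w) (q(w, J) = -5 + (J - 3)/(w + 6*4) = -5 + (-3 + J)/(w + 24) = -5 + (-3 + J)/(24 + w))
E(q(c, 3))*3136 = (13*((-123 + 3 - 5*(-7))/(24 - 7)))*3136 = (13*((-123 + 3 + 35)/17))*3136 = (13*((1/17)*(-85)))*3136 = (13*(-5))*3136 = -65*3136 = -203840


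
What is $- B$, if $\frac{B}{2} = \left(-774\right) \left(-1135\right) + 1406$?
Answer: $-1759792$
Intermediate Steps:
$B = 1759792$ ($B = 2 \left(\left(-774\right) \left(-1135\right) + 1406\right) = 2 \left(878490 + 1406\right) = 2 \cdot 879896 = 1759792$)
$- B = \left(-1\right) 1759792 = -1759792$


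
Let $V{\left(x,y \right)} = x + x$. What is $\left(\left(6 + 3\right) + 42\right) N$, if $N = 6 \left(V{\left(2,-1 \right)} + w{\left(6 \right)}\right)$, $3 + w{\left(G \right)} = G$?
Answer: $2142$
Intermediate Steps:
$w{\left(G \right)} = -3 + G$
$V{\left(x,y \right)} = 2 x$
$N = 42$ ($N = 6 \left(2 \cdot 2 + \left(-3 + 6\right)\right) = 6 \left(4 + 3\right) = 6 \cdot 7 = 42$)
$\left(\left(6 + 3\right) + 42\right) N = \left(\left(6 + 3\right) + 42\right) 42 = \left(9 + 42\right) 42 = 51 \cdot 42 = 2142$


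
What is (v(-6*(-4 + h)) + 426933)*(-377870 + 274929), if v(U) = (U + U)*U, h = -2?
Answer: -44215733025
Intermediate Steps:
v(U) = 2*U² (v(U) = (2*U)*U = 2*U²)
(v(-6*(-4 + h)) + 426933)*(-377870 + 274929) = (2*(-6*(-4 - 2))² + 426933)*(-377870 + 274929) = (2*(-6*(-6))² + 426933)*(-102941) = (2*36² + 426933)*(-102941) = (2*1296 + 426933)*(-102941) = (2592 + 426933)*(-102941) = 429525*(-102941) = -44215733025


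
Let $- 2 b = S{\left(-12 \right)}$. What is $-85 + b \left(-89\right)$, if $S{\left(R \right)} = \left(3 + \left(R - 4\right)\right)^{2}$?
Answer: $\frac{14871}{2} \approx 7435.5$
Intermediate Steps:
$S{\left(R \right)} = \left(-1 + R\right)^{2}$ ($S{\left(R \right)} = \left(3 + \left(-4 + R\right)\right)^{2} = \left(-1 + R\right)^{2}$)
$b = - \frac{169}{2}$ ($b = - \frac{\left(-1 - 12\right)^{2}}{2} = - \frac{\left(-13\right)^{2}}{2} = \left(- \frac{1}{2}\right) 169 = - \frac{169}{2} \approx -84.5$)
$-85 + b \left(-89\right) = -85 - - \frac{15041}{2} = -85 + \frac{15041}{2} = \frac{14871}{2}$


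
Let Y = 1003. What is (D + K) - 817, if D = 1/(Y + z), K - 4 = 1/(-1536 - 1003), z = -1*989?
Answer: -28896373/35546 ≈ -812.93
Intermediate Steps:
z = -989
K = 10155/2539 (K = 4 + 1/(-1536 - 1003) = 4 + 1/(-2539) = 4 - 1/2539 = 10155/2539 ≈ 3.9996)
D = 1/14 (D = 1/(1003 - 989) = 1/14 ≈ 0.071429)
(D + K) - 817 = (1/14 + 10155/2539) - 817 = 144709/35546 - 817 = -28896373/35546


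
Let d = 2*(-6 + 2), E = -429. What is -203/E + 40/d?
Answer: -1942/429 ≈ -4.5268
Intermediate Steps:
d = -8 (d = 2*(-4) = -8)
-203/E + 40/d = -203/(-429) + 40/(-8) = -203*(-1/429) + 40*(-⅛) = 203/429 - 5 = -1942/429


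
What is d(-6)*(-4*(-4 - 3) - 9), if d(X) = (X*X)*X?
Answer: -4104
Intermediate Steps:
d(X) = X**3 (d(X) = X**2*X = X**3)
d(-6)*(-4*(-4 - 3) - 9) = (-6)**3*(-4*(-4 - 3) - 9) = -216*(-4*(-7) - 9) = -216*(28 - 9) = -216*19 = -4104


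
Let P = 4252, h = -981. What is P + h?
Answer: 3271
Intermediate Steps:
P + h = 4252 - 981 = 3271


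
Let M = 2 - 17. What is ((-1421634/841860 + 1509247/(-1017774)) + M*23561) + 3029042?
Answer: 10613595477865334/3966774165 ≈ 2.6756e+6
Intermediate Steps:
M = -15
((-1421634/841860 + 1509247/(-1017774)) + M*23561) + 3029042 = ((-1421634/841860 + 1509247/(-1017774)) - 15*23561) + 3029042 = ((-1421634*1/841860 + 1509247*(-1/1017774)) - 353415) + 3029042 = ((-236939/140310 - 1509247/1017774) - 353415) + 3029042 = (-12580911121/3966774165 - 353415) + 3029042 = -1401930072434596/3966774165 + 3029042 = 10613595477865334/3966774165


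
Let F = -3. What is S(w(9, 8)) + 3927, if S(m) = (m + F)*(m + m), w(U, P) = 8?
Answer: 4007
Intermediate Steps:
S(m) = 2*m*(-3 + m) (S(m) = (m - 3)*(m + m) = (-3 + m)*(2*m) = 2*m*(-3 + m))
S(w(9, 8)) + 3927 = 2*8*(-3 + 8) + 3927 = 2*8*5 + 3927 = 80 + 3927 = 4007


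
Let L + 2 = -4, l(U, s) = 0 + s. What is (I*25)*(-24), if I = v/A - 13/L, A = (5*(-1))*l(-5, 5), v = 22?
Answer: -772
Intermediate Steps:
l(U, s) = s
A = -25 (A = (5*(-1))*5 = -5*5 = -25)
L = -6 (L = -2 - 4 = -6)
I = 193/150 (I = 22/(-25) - 13/(-6) = 22*(-1/25) - 13*(-⅙) = -22/25 + 13/6 = 193/150 ≈ 1.2867)
(I*25)*(-24) = ((193/150)*25)*(-24) = (193/6)*(-24) = -772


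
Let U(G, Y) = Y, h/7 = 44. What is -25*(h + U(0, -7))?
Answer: -7525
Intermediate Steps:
h = 308 (h = 7*44 = 308)
-25*(h + U(0, -7)) = -25*(308 - 7) = -25*301 = -7525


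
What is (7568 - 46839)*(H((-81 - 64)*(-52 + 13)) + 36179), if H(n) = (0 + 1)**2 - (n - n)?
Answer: -1420824780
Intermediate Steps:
H(n) = 1 (H(n) = 1**2 - 1*0 = 1 + 0 = 1)
(7568 - 46839)*(H((-81 - 64)*(-52 + 13)) + 36179) = (7568 - 46839)*(1 + 36179) = -39271*36180 = -1420824780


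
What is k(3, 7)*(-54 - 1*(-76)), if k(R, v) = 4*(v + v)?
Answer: 1232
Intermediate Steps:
k(R, v) = 8*v (k(R, v) = 4*(2*v) = 8*v)
k(3, 7)*(-54 - 1*(-76)) = (8*7)*(-54 - 1*(-76)) = 56*(-54 + 76) = 56*22 = 1232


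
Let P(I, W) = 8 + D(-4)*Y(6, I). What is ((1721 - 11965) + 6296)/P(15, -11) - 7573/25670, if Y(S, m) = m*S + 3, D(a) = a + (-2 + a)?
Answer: 47181427/11833870 ≈ 3.9870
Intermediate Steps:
D(a) = -2 + 2*a
Y(S, m) = 3 + S*m (Y(S, m) = S*m + 3 = 3 + S*m)
P(I, W) = -22 - 60*I (P(I, W) = 8 + (-2 + 2*(-4))*(3 + 6*I) = 8 + (-2 - 8)*(3 + 6*I) = 8 - 10*(3 + 6*I) = 8 + (-30 - 60*I) = -22 - 60*I)
((1721 - 11965) + 6296)/P(15, -11) - 7573/25670 = ((1721 - 11965) + 6296)/(-22 - 60*15) - 7573/25670 = (-10244 + 6296)/(-22 - 900) - 7573*1/25670 = -3948/(-922) - 7573/25670 = -3948*(-1/922) - 7573/25670 = 1974/461 - 7573/25670 = 47181427/11833870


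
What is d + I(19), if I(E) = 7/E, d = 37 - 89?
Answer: -981/19 ≈ -51.632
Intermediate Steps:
d = -52
d + I(19) = -52 + 7/19 = -981/19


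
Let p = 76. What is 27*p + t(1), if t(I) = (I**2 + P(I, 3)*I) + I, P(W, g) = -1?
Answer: 2053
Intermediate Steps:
t(I) = I**2 (t(I) = (I**2 - I) + I = I**2)
27*p + t(1) = 27*76 + 1**2 = 2052 + 1 = 2053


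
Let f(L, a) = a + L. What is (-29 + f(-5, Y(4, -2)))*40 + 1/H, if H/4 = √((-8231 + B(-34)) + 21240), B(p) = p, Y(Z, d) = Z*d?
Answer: -1680 + √519/10380 ≈ -1680.0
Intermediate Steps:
f(L, a) = L + a
H = 20*√519 (H = 4*√((-8231 - 34) + 21240) = 4*√(-8265 + 21240) = 4*√12975 = 4*(5*√519) = 20*√519 ≈ 455.63)
(-29 + f(-5, Y(4, -2)))*40 + 1/H = (-29 + (-5 + 4*(-2)))*40 + 1/(20*√519) = (-29 + (-5 - 8))*40 + √519/10380 = (-29 - 13)*40 + √519/10380 = -42*40 + √519/10380 = -1680 + √519/10380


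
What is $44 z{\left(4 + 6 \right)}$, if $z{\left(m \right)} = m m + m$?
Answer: $4840$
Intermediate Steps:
$z{\left(m \right)} = m + m^{2}$ ($z{\left(m \right)} = m^{2} + m = m + m^{2}$)
$44 z{\left(4 + 6 \right)} = 44 \left(4 + 6\right) \left(1 + \left(4 + 6\right)\right) = 44 \cdot 10 \left(1 + 10\right) = 44 \cdot 10 \cdot 11 = 44 \cdot 110 = 4840$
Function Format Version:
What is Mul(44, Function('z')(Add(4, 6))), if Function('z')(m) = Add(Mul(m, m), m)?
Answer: 4840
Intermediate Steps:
Function('z')(m) = Add(m, Pow(m, 2)) (Function('z')(m) = Add(Pow(m, 2), m) = Add(m, Pow(m, 2)))
Mul(44, Function('z')(Add(4, 6))) = Mul(44, Mul(Add(4, 6), Add(1, Add(4, 6)))) = Mul(44, Mul(10, Add(1, 10))) = Mul(44, Mul(10, 11)) = Mul(44, 110) = 4840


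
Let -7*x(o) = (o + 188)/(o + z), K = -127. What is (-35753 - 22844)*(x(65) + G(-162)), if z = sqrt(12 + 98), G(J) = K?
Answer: 6152149256/823 - 2117863*sqrt(110)/4115 ≈ 7.4699e+6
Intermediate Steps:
G(J) = -127
z = sqrt(110) ≈ 10.488
x(o) = -(188 + o)/(7*(o + sqrt(110))) (x(o) = -(o + 188)/(7*(o + sqrt(110))) = -(188 + o)/(7*(o + sqrt(110))))
(-35753 - 22844)*(x(65) + G(-162)) = (-35753 - 22844)*((-188 - 1*65)/(7*(65 + sqrt(110))) - 127) = -58597*((-188 - 65)/(7*(65 + sqrt(110))) - 127) = -58597*((1/7)*(-253)/(65 + sqrt(110)) - 127) = -58597*(-253/(7*(65 + sqrt(110))) - 127) = -58597*(-127 - 253/(7*(65 + sqrt(110)))) = 7441819 + 2117863/(65 + sqrt(110))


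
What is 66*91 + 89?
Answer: 6095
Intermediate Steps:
66*91 + 89 = 6006 + 89 = 6095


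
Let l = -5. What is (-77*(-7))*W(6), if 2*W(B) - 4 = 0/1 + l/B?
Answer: 10241/12 ≈ 853.42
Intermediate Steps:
W(B) = 2 - 5/(2*B) (W(B) = 2 + (0/1 - 5/B)/2 = 2 + (0*1 - 5/B)/2 = 2 + (0 - 5/B)/2 = 2 + (-5/B)/2 = 2 - 5/(2*B))
(-77*(-7))*W(6) = (-77*(-7))*(2 - 5/2/6) = (-11*(-49))*(2 - 5/2*⅙) = 539*(2 - 5/12) = 539*(19/12) = 10241/12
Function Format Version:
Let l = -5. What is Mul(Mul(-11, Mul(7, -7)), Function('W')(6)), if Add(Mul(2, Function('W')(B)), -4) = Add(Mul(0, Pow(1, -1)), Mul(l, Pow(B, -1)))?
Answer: Rational(10241, 12) ≈ 853.42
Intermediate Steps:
Function('W')(B) = Add(2, Mul(Rational(-5, 2), Pow(B, -1))) (Function('W')(B) = Add(2, Mul(Rational(1, 2), Add(Mul(0, Pow(1, -1)), Mul(-5, Pow(B, -1))))) = Add(2, Mul(Rational(1, 2), Add(Mul(0, 1), Mul(-5, Pow(B, -1))))) = Add(2, Mul(Rational(1, 2), Add(0, Mul(-5, Pow(B, -1))))) = Add(2, Mul(Rational(1, 2), Mul(-5, Pow(B, -1)))) = Add(2, Mul(Rational(-5, 2), Pow(B, -1))))
Mul(Mul(-11, Mul(7, -7)), Function('W')(6)) = Mul(Mul(-11, Mul(7, -7)), Add(2, Mul(Rational(-5, 2), Pow(6, -1)))) = Mul(Mul(-11, -49), Add(2, Mul(Rational(-5, 2), Rational(1, 6)))) = Mul(539, Add(2, Rational(-5, 12))) = Mul(539, Rational(19, 12)) = Rational(10241, 12)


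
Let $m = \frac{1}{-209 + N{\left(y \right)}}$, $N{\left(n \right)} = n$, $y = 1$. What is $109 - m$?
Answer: $\frac{22673}{208} \approx 109.0$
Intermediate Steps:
$m = - \frac{1}{208}$ ($m = \frac{1}{-209 + 1} = \frac{1}{-208} = - \frac{1}{208} \approx -0.0048077$)
$109 - m = 109 - - \frac{1}{208} = 109 + \frac{1}{208} = \frac{22673}{208}$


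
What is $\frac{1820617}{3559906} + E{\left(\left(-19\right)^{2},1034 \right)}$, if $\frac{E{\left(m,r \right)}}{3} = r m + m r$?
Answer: $\frac{7972923934081}{3559906} \approx 2.2396 \cdot 10^{6}$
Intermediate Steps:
$E{\left(m,r \right)} = 6 m r$ ($E{\left(m,r \right)} = 3 \left(r m + m r\right) = 3 \left(m r + m r\right) = 3 \cdot 2 m r = 6 m r$)
$\frac{1820617}{3559906} + E{\left(\left(-19\right)^{2},1034 \right)} = \frac{1820617}{3559906} + 6 \left(-19\right)^{2} \cdot 1034 = 1820617 \cdot \frac{1}{3559906} + 6 \cdot 361 \cdot 1034 = \frac{1820617}{3559906} + 2239644 = \frac{7972923934081}{3559906}$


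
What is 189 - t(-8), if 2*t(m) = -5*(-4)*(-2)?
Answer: 209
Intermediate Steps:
t(m) = -20 (t(m) = (-5*(-4)*(-2))/2 = (20*(-2))/2 = (½)*(-40) = -20)
189 - t(-8) = 189 - 1*(-20) = 189 + 20 = 209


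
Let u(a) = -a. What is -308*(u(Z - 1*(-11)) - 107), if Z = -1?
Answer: 36036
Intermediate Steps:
-308*(u(Z - 1*(-11)) - 107) = -308*(-(-1 - 1*(-11)) - 107) = -308*(-(-1 + 11) - 107) = -308*(-1*10 - 107) = -308*(-10 - 107) = -308*(-117) = 36036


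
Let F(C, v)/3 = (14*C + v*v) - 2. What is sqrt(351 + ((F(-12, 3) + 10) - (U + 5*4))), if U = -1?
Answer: I*sqrt(141) ≈ 11.874*I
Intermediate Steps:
F(C, v) = -6 + 3*v**2 + 42*C (F(C, v) = 3*((14*C + v*v) - 2) = 3*((14*C + v**2) - 2) = 3*((v**2 + 14*C) - 2) = 3*(-2 + v**2 + 14*C) = -6 + 3*v**2 + 42*C)
sqrt(351 + ((F(-12, 3) + 10) - (U + 5*4))) = sqrt(351 + (((-6 + 3*3**2 + 42*(-12)) + 10) - (-1 + 5*4))) = sqrt(351 + (((-6 + 3*9 - 504) + 10) - (-1 + 20))) = sqrt(351 + (((-6 + 27 - 504) + 10) - 1*19)) = sqrt(351 + ((-483 + 10) - 19)) = sqrt(351 + (-473 - 19)) = sqrt(351 - 492) = sqrt(-141) = I*sqrt(141)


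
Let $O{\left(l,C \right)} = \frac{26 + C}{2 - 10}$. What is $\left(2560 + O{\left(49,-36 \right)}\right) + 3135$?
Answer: $\frac{22785}{4} \approx 5696.3$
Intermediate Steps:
$O{\left(l,C \right)} = - \frac{13}{4} - \frac{C}{8}$ ($O{\left(l,C \right)} = \frac{26 + C}{-8} = \left(26 + C\right) \left(- \frac{1}{8}\right) = - \frac{13}{4} - \frac{C}{8}$)
$\left(2560 + O{\left(49,-36 \right)}\right) + 3135 = \left(2560 - - \frac{5}{4}\right) + 3135 = \left(2560 + \left(- \frac{13}{4} + \frac{9}{2}\right)\right) + 3135 = \left(2560 + \frac{5}{4}\right) + 3135 = \frac{10245}{4} + 3135 = \frac{22785}{4}$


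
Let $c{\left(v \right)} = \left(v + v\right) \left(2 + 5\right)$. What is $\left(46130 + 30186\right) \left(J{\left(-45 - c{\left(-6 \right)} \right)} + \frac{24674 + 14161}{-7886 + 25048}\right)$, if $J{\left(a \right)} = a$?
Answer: $\frac{27021702174}{8581} \approx 3.149 \cdot 10^{6}$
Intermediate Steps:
$c{\left(v \right)} = 14 v$ ($c{\left(v \right)} = 2 v 7 = 14 v$)
$\left(46130 + 30186\right) \left(J{\left(-45 - c{\left(-6 \right)} \right)} + \frac{24674 + 14161}{-7886 + 25048}\right) = \left(46130 + 30186\right) \left(\left(-45 - 14 \left(-6\right)\right) + \frac{24674 + 14161}{-7886 + 25048}\right) = 76316 \left(\left(-45 - -84\right) + \frac{38835}{17162}\right) = 76316 \left(\left(-45 + 84\right) + 38835 \cdot \frac{1}{17162}\right) = 76316 \left(39 + \frac{38835}{17162}\right) = 76316 \cdot \frac{708153}{17162} = \frac{27021702174}{8581}$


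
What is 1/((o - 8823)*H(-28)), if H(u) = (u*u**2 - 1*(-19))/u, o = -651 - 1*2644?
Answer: -14/132892047 ≈ -1.0535e-7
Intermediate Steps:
o = -3295 (o = -651 - 2644 = -3295)
H(u) = (19 + u**3)/u (H(u) = (u**3 + 19)/u = (19 + u**3)/u)
1/((o - 8823)*H(-28)) = 1/((-3295 - 8823)*(((19 + (-28)**3)/(-28)))) = 1/((-12118)*((-(19 - 21952)/28))) = -1/(12118*((-1/28*(-21933)))) = -1/(12118*21933/28) = -1/12118*28/21933 = -14/132892047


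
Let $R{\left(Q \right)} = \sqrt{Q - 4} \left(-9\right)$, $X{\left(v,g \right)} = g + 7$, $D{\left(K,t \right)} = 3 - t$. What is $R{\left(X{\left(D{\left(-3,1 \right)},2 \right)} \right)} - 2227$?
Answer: $-2227 - 9 \sqrt{5} \approx -2247.1$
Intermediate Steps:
$X{\left(v,g \right)} = 7 + g$
$R{\left(Q \right)} = - 9 \sqrt{-4 + Q}$ ($R{\left(Q \right)} = \sqrt{-4 + Q} \left(-9\right) = - 9 \sqrt{-4 + Q}$)
$R{\left(X{\left(D{\left(-3,1 \right)},2 \right)} \right)} - 2227 = - 9 \sqrt{-4 + \left(7 + 2\right)} - 2227 = - 9 \sqrt{-4 + 9} - 2227 = - 9 \sqrt{5} - 2227 = -2227 - 9 \sqrt{5}$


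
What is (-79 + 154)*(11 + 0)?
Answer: 825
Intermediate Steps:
(-79 + 154)*(11 + 0) = 75*11 = 825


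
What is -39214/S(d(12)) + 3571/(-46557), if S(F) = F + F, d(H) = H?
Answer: -304295317/186228 ≈ -1634.0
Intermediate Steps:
S(F) = 2*F
-39214/S(d(12)) + 3571/(-46557) = -39214/(2*12) + 3571/(-46557) = -39214/24 + 3571*(-1/46557) = -39214*1/24 - 3571/46557 = -19607/12 - 3571/46557 = -304295317/186228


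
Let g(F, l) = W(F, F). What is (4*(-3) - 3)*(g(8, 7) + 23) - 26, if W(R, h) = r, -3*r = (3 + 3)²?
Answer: -191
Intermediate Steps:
r = -12 (r = -(3 + 3)²/3 = -⅓*6² = -⅓*36 = -12)
W(R, h) = -12
g(F, l) = -12
(4*(-3) - 3)*(g(8, 7) + 23) - 26 = (4*(-3) - 3)*(-12 + 23) - 26 = (-12 - 3)*11 - 26 = -15*11 - 26 = -165 - 26 = -191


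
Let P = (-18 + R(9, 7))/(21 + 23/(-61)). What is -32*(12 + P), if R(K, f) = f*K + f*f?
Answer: -333280/629 ≈ -529.86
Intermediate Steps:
R(K, f) = f² + K*f (R(K, f) = K*f + f² = f² + K*f)
P = 2867/629 (P = (-18 + 7*(9 + 7))/(21 + 23/(-61)) = (-18 + 7*16)/(21 + 23*(-1/61)) = (-18 + 112)/(21 - 23/61) = 94/(1258/61) = 94*(61/1258) = 2867/629 ≈ 4.5580)
-32*(12 + P) = -32*(12 + 2867/629) = -32*10415/629 = -333280/629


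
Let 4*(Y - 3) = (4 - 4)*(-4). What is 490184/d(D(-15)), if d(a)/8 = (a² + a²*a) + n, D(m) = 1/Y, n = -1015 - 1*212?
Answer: -1654371/33125 ≈ -49.943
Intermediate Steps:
Y = 3 (Y = 3 + ((4 - 4)*(-4))/4 = 3 + (0*(-4))/4 = 3 + (¼)*0 = 3 + 0 = 3)
n = -1227 (n = -1015 - 212 = -1227)
D(m) = ⅓ (D(m) = 1/3 = ⅓)
d(a) = -9816 + 8*a² + 8*a³ (d(a) = 8*((a² + a²*a) - 1227) = 8*((a² + a³) - 1227) = 8*(-1227 + a² + a³) = -9816 + 8*a² + 8*a³)
490184/d(D(-15)) = 490184/(-9816 + 8*(⅓)² + 8*(⅓)³) = 490184/(-9816 + 8*(⅑) + 8*(1/27)) = 490184/(-9816 + 8/9 + 8/27) = 490184/(-265000/27) = 490184*(-27/265000) = -1654371/33125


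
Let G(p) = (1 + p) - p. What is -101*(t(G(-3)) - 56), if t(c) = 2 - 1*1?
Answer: 5555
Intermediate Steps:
G(p) = 1
t(c) = 1 (t(c) = 2 - 1 = 1)
-101*(t(G(-3)) - 56) = -101*(1 - 56) = -101*(-55) = 5555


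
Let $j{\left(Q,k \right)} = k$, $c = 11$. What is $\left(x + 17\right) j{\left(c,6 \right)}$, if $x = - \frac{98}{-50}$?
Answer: $\frac{2844}{25} \approx 113.76$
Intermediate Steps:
$x = \frac{49}{25}$ ($x = \left(-98\right) \left(- \frac{1}{50}\right) = \frac{49}{25} \approx 1.96$)
$\left(x + 17\right) j{\left(c,6 \right)} = \left(\frac{49}{25} + 17\right) 6 = \frac{474}{25} \cdot 6 = \frac{2844}{25}$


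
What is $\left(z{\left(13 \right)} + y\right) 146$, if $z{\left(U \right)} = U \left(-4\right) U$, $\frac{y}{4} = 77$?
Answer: $-53728$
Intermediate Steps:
$y = 308$ ($y = 4 \cdot 77 = 308$)
$z{\left(U \right)} = - 4 U^{2}$ ($z{\left(U \right)} = - 4 U U = - 4 U^{2}$)
$\left(z{\left(13 \right)} + y\right) 146 = \left(- 4 \cdot 13^{2} + 308\right) 146 = \left(\left(-4\right) 169 + 308\right) 146 = \left(-676 + 308\right) 146 = \left(-368\right) 146 = -53728$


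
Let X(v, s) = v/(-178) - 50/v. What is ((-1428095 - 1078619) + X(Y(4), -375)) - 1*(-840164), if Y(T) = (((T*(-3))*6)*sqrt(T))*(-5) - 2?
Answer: -53248070156/31951 ≈ -1.6666e+6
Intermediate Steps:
Y(T) = -2 + 90*T**(3/2) (Y(T) = ((-3*T*6)*sqrt(T))*(-5) - 2 = ((-18*T)*sqrt(T))*(-5) - 2 = -18*T**(3/2)*(-5) - 2 = 90*T**(3/2) - 2 = -2 + 90*T**(3/2))
X(v, s) = -50/v - v/178 (X(v, s) = v*(-1/178) - 50/v = -v/178 - 50/v = -50/v - v/178)
((-1428095 - 1078619) + X(Y(4), -375)) - 1*(-840164) = ((-1428095 - 1078619) + (-50/(-2 + 90*4**(3/2)) - (-2 + 90*4**(3/2))/178)) - 1*(-840164) = (-2506714 + (-50/(-2 + 90*8) - (-2 + 90*8)/178)) + 840164 = (-2506714 + (-50/(-2 + 720) - (-2 + 720)/178)) + 840164 = (-2506714 + (-50/718 - 1/178*718)) + 840164 = (-2506714 + (-50*1/718 - 359/89)) + 840164 = (-2506714 + (-25/359 - 359/89)) + 840164 = (-2506714 - 131106/31951) + 840164 = -80092150120/31951 + 840164 = -53248070156/31951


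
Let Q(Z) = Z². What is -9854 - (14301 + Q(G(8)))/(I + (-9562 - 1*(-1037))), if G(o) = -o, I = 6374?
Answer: -21181589/2151 ≈ -9847.3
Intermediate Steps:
-9854 - (14301 + Q(G(8)))/(I + (-9562 - 1*(-1037))) = -9854 - (14301 + (-1*8)²)/(6374 + (-9562 - 1*(-1037))) = -9854 - (14301 + (-8)²)/(6374 + (-9562 + 1037)) = -9854 - (14301 + 64)/(6374 - 8525) = -9854 - 14365/(-2151) = -9854 - 14365*(-1)/2151 = -9854 - 1*(-14365/2151) = -9854 + 14365/2151 = -21181589/2151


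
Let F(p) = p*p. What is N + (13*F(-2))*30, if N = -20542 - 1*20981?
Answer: -39963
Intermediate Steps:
F(p) = p²
N = -41523 (N = -20542 - 20981 = -41523)
N + (13*F(-2))*30 = -41523 + (13*(-2)²)*30 = -41523 + (13*4)*30 = -41523 + 52*30 = -41523 + 1560 = -39963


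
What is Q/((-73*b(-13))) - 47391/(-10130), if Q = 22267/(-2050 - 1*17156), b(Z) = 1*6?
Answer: 199444730929/42607934820 ≈ 4.6809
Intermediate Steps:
b(Z) = 6
Q = -22267/19206 (Q = 22267/(-2050 - 17156) = 22267/(-19206) = 22267*(-1/19206) = -22267/19206 ≈ -1.1594)
Q/((-73*b(-13))) - 47391/(-10130) = -22267/(19206*((-73*6))) - 47391/(-10130) = -22267/19206/(-438) - 47391*(-1/10130) = -22267/19206*(-1/438) + 47391/10130 = 22267/8412228 + 47391/10130 = 199444730929/42607934820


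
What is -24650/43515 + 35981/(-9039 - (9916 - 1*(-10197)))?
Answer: -456862003/253709856 ≈ -1.8007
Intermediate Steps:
-24650/43515 + 35981/(-9039 - (9916 - 1*(-10197))) = -24650*1/43515 + 35981/(-9039 - (9916 + 10197)) = -4930/8703 + 35981/(-9039 - 1*20113) = -4930/8703 + 35981/(-9039 - 20113) = -4930/8703 + 35981/(-29152) = -4930/8703 + 35981*(-1/29152) = -4930/8703 - 35981/29152 = -456862003/253709856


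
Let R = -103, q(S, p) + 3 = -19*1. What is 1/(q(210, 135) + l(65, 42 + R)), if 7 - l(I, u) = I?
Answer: -1/80 ≈ -0.012500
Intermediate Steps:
q(S, p) = -22 (q(S, p) = -3 - 19*1 = -3 - 19 = -22)
l(I, u) = 7 - I
1/(q(210, 135) + l(65, 42 + R)) = 1/(-22 + (7 - 1*65)) = 1/(-22 + (7 - 65)) = 1/(-22 - 58) = 1/(-80) = -1/80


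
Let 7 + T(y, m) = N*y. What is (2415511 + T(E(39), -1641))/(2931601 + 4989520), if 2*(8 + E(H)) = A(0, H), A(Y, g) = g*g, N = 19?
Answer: 4859603/15842242 ≈ 0.30675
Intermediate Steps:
A(Y, g) = g²
E(H) = -8 + H²/2
T(y, m) = -7 + 19*y
(2415511 + T(E(39), -1641))/(2931601 + 4989520) = (2415511 + (-7 + 19*(-8 + (½)*39²)))/(2931601 + 4989520) = (2415511 + (-7 + 19*(-8 + (½)*1521)))/7921121 = (2415511 + (-7 + 19*(-8 + 1521/2)))*(1/7921121) = (2415511 + (-7 + 19*(1505/2)))*(1/7921121) = (2415511 + (-7 + 28595/2))*(1/7921121) = (2415511 + 28581/2)*(1/7921121) = (4859603/2)*(1/7921121) = 4859603/15842242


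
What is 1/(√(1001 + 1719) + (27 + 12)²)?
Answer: 1521/2310721 - 4*√170/2310721 ≈ 0.00063567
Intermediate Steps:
1/(√(1001 + 1719) + (27 + 12)²) = 1/(√2720 + 39²) = 1/(4*√170 + 1521) = 1/(1521 + 4*√170)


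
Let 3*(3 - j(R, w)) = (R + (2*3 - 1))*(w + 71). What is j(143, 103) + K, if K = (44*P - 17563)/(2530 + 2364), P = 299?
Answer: -41999821/4894 ≈ -8581.9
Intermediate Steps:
K = -4407/4894 (K = (44*299 - 17563)/(2530 + 2364) = (13156 - 17563)/4894 = -4407*1/4894 = -4407/4894 ≈ -0.90049)
j(R, w) = 3 - (5 + R)*(71 + w)/3 (j(R, w) = 3 - (R + (2*3 - 1))*(w + 71)/3 = 3 - (R + (6 - 1))*(71 + w)/3 = 3 - (R + 5)*(71 + w)/3 = 3 - (5 + R)*(71 + w)/3)
j(143, 103) + K = (-346/3 - 71/3*143 - 5/3*103 - ⅓*143*103) - 4407/4894 = (-346/3 - 10153/3 - 515/3 - 14729/3) - 4407/4894 = -8581 - 4407/4894 = -41999821/4894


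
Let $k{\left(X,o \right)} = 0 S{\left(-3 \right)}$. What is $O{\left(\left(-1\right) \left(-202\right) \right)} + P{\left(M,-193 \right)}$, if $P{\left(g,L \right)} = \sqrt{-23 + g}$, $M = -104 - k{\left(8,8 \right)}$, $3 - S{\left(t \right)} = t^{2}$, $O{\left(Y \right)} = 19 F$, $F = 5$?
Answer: $95 + i \sqrt{127} \approx 95.0 + 11.269 i$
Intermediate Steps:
$O{\left(Y \right)} = 95$ ($O{\left(Y \right)} = 19 \cdot 5 = 95$)
$S{\left(t \right)} = 3 - t^{2}$
$k{\left(X,o \right)} = 0$ ($k{\left(X,o \right)} = 0 \left(3 - \left(-3\right)^{2}\right) = 0 \left(3 - 9\right) = 0 \left(-6\right) = 0$)
$M = -104$ ($M = -104 - 0 = -104 + 0 = -104$)
$O{\left(\left(-1\right) \left(-202\right) \right)} + P{\left(M,-193 \right)} = 95 + \sqrt{-23 - 104} = 95 + \sqrt{-127} = 95 + i \sqrt{127}$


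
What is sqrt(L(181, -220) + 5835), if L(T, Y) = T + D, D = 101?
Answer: sqrt(6117) ≈ 78.211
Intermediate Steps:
L(T, Y) = 101 + T (L(T, Y) = T + 101 = 101 + T)
sqrt(L(181, -220) + 5835) = sqrt((101 + 181) + 5835) = sqrt(282 + 5835) = sqrt(6117)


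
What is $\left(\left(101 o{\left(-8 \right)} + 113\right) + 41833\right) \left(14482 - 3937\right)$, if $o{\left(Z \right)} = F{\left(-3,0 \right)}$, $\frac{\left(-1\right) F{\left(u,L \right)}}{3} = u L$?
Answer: $442320570$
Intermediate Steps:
$F{\left(u,L \right)} = - 3 L u$ ($F{\left(u,L \right)} = - 3 u L = - 3 L u$)
$o{\left(Z \right)} = 0$ ($o{\left(Z \right)} = \left(-3\right) 0 \left(-3\right) = 0$)
$\left(\left(101 o{\left(-8 \right)} + 113\right) + 41833\right) \left(14482 - 3937\right) = \left(\left(101 \cdot 0 + 113\right) + 41833\right) \left(14482 - 3937\right) = \left(\left(0 + 113\right) + 41833\right) 10545 = \left(113 + 41833\right) 10545 = 41946 \cdot 10545 = 442320570$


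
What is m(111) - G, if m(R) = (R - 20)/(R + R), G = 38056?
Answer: -8448341/222 ≈ -38056.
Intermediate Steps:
m(R) = (-20 + R)/(2*R) (m(R) = (-20 + R)/((2*R)) = (-20 + R)*(1/(2*R)) = (-20 + R)/(2*R))
m(111) - G = (½)*(-20 + 111)/111 - 1*38056 = (½)*(1/111)*91 - 38056 = 91/222 - 38056 = -8448341/222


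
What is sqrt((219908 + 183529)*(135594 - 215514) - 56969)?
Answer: I*sqrt(32242742009) ≈ 1.7956e+5*I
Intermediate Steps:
sqrt((219908 + 183529)*(135594 - 215514) - 56969) = sqrt(403437*(-79920) - 56969) = sqrt(-32242685040 - 56969) = sqrt(-32242742009) = I*sqrt(32242742009)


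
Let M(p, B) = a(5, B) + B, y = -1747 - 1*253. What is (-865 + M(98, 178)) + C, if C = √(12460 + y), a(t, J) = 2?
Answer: -685 + 2*√2615 ≈ -582.73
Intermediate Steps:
y = -2000 (y = -1747 - 253 = -2000)
M(p, B) = 2 + B
C = 2*√2615 (C = √(12460 - 2000) = √10460 = 2*√2615 ≈ 102.27)
(-865 + M(98, 178)) + C = (-865 + (2 + 178)) + 2*√2615 = (-865 + 180) + 2*√2615 = -685 + 2*√2615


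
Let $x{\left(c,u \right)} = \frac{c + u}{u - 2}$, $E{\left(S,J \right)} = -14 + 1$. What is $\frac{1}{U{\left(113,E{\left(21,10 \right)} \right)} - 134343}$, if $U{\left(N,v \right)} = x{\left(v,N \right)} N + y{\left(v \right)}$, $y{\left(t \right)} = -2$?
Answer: $- \frac{111}{14900995} \approx -7.4492 \cdot 10^{-6}$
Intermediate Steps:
$E{\left(S,J \right)} = -13$
$x{\left(c,u \right)} = \frac{c + u}{-2 + u}$
$U{\left(N,v \right)} = -2 + \frac{N \left(N + v\right)}{-2 + N}$ ($U{\left(N,v \right)} = \frac{v + N}{-2 + N} N - 2 = \frac{N + v}{-2 + N} N - 2 = \frac{N \left(N + v\right)}{-2 + N} - 2 = -2 + \frac{N \left(N + v\right)}{-2 + N}$)
$\frac{1}{U{\left(113,E{\left(21,10 \right)} \right)} - 134343} = \frac{1}{\frac{4 - 226 + 113 \left(113 - 13\right)}{-2 + 113} - 134343} = \frac{1}{\frac{4 - 226 + 113 \cdot 100}{111} - 134343} = \frac{1}{\frac{4 - 226 + 11300}{111} - 134343} = \frac{1}{\frac{1}{111} \cdot 11078 - 134343} = \frac{1}{\frac{11078}{111} - 134343} = \frac{1}{- \frac{14900995}{111}} = - \frac{111}{14900995}$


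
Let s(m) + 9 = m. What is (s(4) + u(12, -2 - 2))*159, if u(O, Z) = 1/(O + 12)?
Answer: -6307/8 ≈ -788.38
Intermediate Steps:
s(m) = -9 + m
u(O, Z) = 1/(12 + O)
(s(4) + u(12, -2 - 2))*159 = ((-9 + 4) + 1/(12 + 12))*159 = (-5 + 1/24)*159 = -119/24*159 = -6307/8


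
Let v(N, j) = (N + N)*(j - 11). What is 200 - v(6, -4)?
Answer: 380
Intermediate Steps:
v(N, j) = 2*N*(-11 + j) (v(N, j) = (2*N)*(-11 + j) = 2*N*(-11 + j))
200 - v(6, -4) = 200 - 2*6*(-11 - 4) = 200 - 2*6*(-15) = 200 - 1*(-180) = 200 + 180 = 380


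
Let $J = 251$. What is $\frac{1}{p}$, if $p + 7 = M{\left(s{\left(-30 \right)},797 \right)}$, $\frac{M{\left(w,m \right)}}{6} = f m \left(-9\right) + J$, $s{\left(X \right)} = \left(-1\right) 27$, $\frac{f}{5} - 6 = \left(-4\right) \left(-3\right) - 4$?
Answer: $- \frac{1}{3011161} \approx -3.321 \cdot 10^{-7}$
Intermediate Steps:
$f = 70$ ($f = 30 + 5 \left(\left(-4\right) \left(-3\right) - 4\right) = 30 + 5 \left(12 - 4\right) = 30 + 5 \cdot 8 = 30 + 40 = 70$)
$s{\left(X \right)} = -27$
$M{\left(w,m \right)} = 1506 - 3780 m$ ($M{\left(w,m \right)} = 6 \left(70 m \left(-9\right) + 251\right) = 6 \left(- 630 m + 251\right) = 6 \left(251 - 630 m\right) = 1506 - 3780 m$)
$p = -3011161$ ($p = -7 + \left(1506 - 3012660\right) = -7 - 3011154 = -3011161$)
$\frac{1}{p} = \frac{1}{-3011161} = - \frac{1}{3011161}$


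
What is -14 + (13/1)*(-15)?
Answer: -209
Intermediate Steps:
-14 + (13/1)*(-15) = -14 + (13*1)*(-15) = -14 + 13*(-15) = -14 - 195 = -209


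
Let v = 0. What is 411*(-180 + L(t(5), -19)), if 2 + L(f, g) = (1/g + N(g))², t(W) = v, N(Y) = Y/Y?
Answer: -26870358/361 ≈ -74433.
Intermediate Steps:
N(Y) = 1
t(W) = 0
L(f, g) = -2 + (1 + 1/g)² (L(f, g) = -2 + (1/g + 1)² = -2 + (1 + 1/g)²)
411*(-180 + L(t(5), -19)) = 411*(-180 + (-1 + (-19)⁻² + 2/(-19))) = 411*(-180 + (-1 + 1/361 + 2*(-1/19))) = 411*(-180 + (-1 + 1/361 - 2/19)) = 411*(-180 - 398/361) = 411*(-65378/361) = -26870358/361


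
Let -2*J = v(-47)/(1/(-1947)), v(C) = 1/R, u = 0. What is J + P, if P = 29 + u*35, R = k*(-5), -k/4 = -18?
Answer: 6311/240 ≈ 26.296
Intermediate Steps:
k = 72 (k = -4*(-18) = 72)
R = -360 (R = 72*(-5) = -360)
v(C) = -1/360 (v(C) = 1/(-360) = -1/360)
J = -649/240 (J = -(-1)/(720*(1/(-1947))) = -(-1)/(720*(-1/1947)) = -(-1)*(-1947)/720 = -1/2*649/120 = -649/240 ≈ -2.7042)
P = 29 (P = 29 + 0*35 = 29 + 0 = 29)
J + P = -649/240 + 29 = 6311/240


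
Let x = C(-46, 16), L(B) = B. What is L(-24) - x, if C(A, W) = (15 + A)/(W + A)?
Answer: -751/30 ≈ -25.033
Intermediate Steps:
C(A, W) = (15 + A)/(A + W)
x = 31/30 (x = (15 - 46)/(-46 + 16) = -31/(-30) = -1/30*(-31) = 31/30 ≈ 1.0333)
L(-24) - x = -24 - 1*31/30 = -24 - 31/30 = -751/30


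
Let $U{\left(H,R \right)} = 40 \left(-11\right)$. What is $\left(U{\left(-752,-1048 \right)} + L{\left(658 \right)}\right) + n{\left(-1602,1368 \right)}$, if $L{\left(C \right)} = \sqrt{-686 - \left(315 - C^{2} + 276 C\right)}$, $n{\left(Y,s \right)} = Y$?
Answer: $-2042 + \sqrt{250355} \approx -1541.6$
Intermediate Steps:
$U{\left(H,R \right)} = -440$
$L{\left(C \right)} = \sqrt{-1001 + C^{2} - 276 C}$ ($L{\left(C \right)} = \sqrt{-686 - \left(315 - C^{2} + 276 C\right)} = \sqrt{-1001 + C^{2} - 276 C}$)
$\left(U{\left(-752,-1048 \right)} + L{\left(658 \right)}\right) + n{\left(-1602,1368 \right)} = \left(-440 + \sqrt{-1001 + 658^{2} - 181608}\right) - 1602 = \left(-440 + \sqrt{-1001 + 432964 - 181608}\right) - 1602 = \left(-440 + \sqrt{250355}\right) - 1602 = -2042 + \sqrt{250355}$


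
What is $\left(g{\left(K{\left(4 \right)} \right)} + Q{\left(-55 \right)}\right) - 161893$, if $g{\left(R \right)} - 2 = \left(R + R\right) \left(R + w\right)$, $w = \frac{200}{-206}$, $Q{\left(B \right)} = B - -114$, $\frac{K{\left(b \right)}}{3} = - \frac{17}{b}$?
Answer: $- \frac{133061265}{824} \approx -1.6148 \cdot 10^{5}$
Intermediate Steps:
$K{\left(b \right)} = - \frac{51}{b}$ ($K{\left(b \right)} = 3 \left(- \frac{17}{b}\right) = - \frac{51}{b}$)
$Q{\left(B \right)} = 114 + B$ ($Q{\left(B \right)} = B + 114 = 114 + B$)
$w = - \frac{100}{103}$ ($w = 200 \left(- \frac{1}{206}\right) = - \frac{100}{103} \approx -0.97087$)
$g{\left(R \right)} = 2 + 2 R \left(- \frac{100}{103} + R\right)$ ($g{\left(R \right)} = 2 + \left(R + R\right) \left(R - \frac{100}{103}\right) = 2 + 2 R \left(- \frac{100}{103} + R\right)$)
$\left(g{\left(K{\left(4 \right)} \right)} + Q{\left(-55 \right)}\right) - 161893 = \left(\left(2 + 2 \left(- \frac{51}{4}\right)^{2} - \frac{200 \left(- \frac{51}{4}\right)}{103}\right) + \left(114 - 55\right)\right) - 161893 = \left(\left(2 + 2 \left(\left(-51\right) \frac{1}{4}\right)^{2} - \frac{200 \left(\left(-51\right) \frac{1}{4}\right)}{103}\right) + 59\right) - 161893 = \left(\left(2 + 2 \left(- \frac{51}{4}\right)^{2} - - \frac{2550}{103}\right) + 59\right) - 161893 = \left(\left(2 + 2 \cdot \frac{2601}{16} + \frac{2550}{103}\right) + 59\right) - 161893 = \left(\left(2 + \frac{2601}{8} + \frac{2550}{103}\right) + 59\right) - 161893 = \left(\frac{289951}{824} + 59\right) - 161893 = \frac{338567}{824} - 161893 = - \frac{133061265}{824}$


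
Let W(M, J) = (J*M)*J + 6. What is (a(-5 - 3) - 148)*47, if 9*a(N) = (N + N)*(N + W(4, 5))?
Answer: -136300/9 ≈ -15144.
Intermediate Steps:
W(M, J) = 6 + M*J**2 (W(M, J) = M*J**2 + 6 = 6 + M*J**2)
a(N) = 2*N*(106 + N)/9 (a(N) = ((N + N)*(N + (6 + 4*5**2)))/9 = ((2*N)*(N + (6 + 4*25)))/9 = ((2*N)*(N + (6 + 100)))/9 = ((2*N)*(N + 106))/9 = ((2*N)*(106 + N))/9 = (2*N*(106 + N))/9 = 2*N*(106 + N)/9)
(a(-5 - 3) - 148)*47 = (2*(-5 - 3)*(106 + (-5 - 3))/9 - 148)*47 = ((2/9)*(-8)*(106 - 8) - 148)*47 = ((2/9)*(-8)*98 - 148)*47 = (-1568/9 - 148)*47 = -2900/9*47 = -136300/9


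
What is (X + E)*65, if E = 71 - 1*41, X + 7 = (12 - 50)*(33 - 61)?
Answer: 70655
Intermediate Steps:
X = 1057 (X = -7 + (12 - 50)*(33 - 61) = -7 - 38*(-28) = -7 + 1064 = 1057)
E = 30 (E = 71 - 41 = 30)
(X + E)*65 = (1057 + 30)*65 = 1087*65 = 70655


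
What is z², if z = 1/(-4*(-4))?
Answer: 1/256 ≈ 0.0039063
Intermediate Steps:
z = 1/16 ≈ 0.062500
z² = (1/16)² = 1/256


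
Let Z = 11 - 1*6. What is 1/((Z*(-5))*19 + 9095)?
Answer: 1/8620 ≈ 0.00011601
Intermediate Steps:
Z = 5 (Z = 11 - 6 = 5)
1/((Z*(-5))*19 + 9095) = 1/((5*(-5))*19 + 9095) = 1/(-25*19 + 9095) = 1/(-475 + 9095) = 1/8620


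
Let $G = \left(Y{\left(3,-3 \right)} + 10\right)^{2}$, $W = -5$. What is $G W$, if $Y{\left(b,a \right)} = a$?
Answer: $-245$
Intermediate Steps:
$G = 49$ ($G = \left(-3 + 10\right)^{2} = 7^{2} = 49$)
$G W = 49 \left(-5\right) = -245$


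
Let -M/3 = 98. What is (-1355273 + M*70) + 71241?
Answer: -1304612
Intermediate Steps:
M = -294 (M = -3*98 = -294)
(-1355273 + M*70) + 71241 = (-1355273 - 294*70) + 71241 = (-1355273 - 20580) + 71241 = -1375853 + 71241 = -1304612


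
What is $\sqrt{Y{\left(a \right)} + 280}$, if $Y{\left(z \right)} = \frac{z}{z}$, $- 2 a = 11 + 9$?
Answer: $\sqrt{281} \approx 16.763$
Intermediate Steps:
$a = -10$ ($a = - \frac{11 + 9}{2} = \left(- \frac{1}{2}\right) 20 = -10$)
$Y{\left(z \right)} = 1$
$\sqrt{Y{\left(a \right)} + 280} = \sqrt{1 + 280} = \sqrt{281}$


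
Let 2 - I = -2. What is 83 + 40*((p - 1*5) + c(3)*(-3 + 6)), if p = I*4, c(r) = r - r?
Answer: 523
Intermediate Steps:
I = 4 (I = 2 - 1*(-2) = 2 + 2 = 4)
c(r) = 0
p = 16 (p = 4*4 = 16)
83 + 40*((p - 1*5) + c(3)*(-3 + 6)) = 83 + 40*((16 - 1*5) + 0*(-3 + 6)) = 83 + 40*((16 - 5) + 0*3) = 83 + 40*(11 + 0) = 83 + 40*11 = 83 + 440 = 523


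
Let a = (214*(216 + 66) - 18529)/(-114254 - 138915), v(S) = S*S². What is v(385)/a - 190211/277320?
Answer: -4006580814618638809/11597245080 ≈ -3.4548e+8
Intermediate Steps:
v(S) = S³
a = -41819/253169 (a = (214*282 - 18529)/(-253169) = (60348 - 18529)*(-1/253169) = 41819*(-1/253169) = -41819/253169 ≈ -0.16518)
v(385)/a - 190211/277320 = 385³/(-41819/253169) - 190211/277320 = 57066625*(-253169/41819) - 190211*1/277320 = -14447500384625/41819 - 190211/277320 = -4006580814618638809/11597245080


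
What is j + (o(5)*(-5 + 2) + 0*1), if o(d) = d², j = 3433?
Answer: 3358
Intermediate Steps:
j + (o(5)*(-5 + 2) + 0*1) = 3433 + (5²*(-5 + 2) + 0*1) = 3433 + (25*(-3) + 0) = 3433 + (-75 + 0) = 3433 - 75 = 3358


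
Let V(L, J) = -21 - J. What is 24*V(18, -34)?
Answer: 312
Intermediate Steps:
24*V(18, -34) = 24*(-21 - 1*(-34)) = 24*(-21 + 34) = 24*13 = 312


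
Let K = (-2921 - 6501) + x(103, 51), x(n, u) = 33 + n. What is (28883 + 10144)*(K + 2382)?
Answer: -269442408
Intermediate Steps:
K = -9286 (K = (-2921 - 6501) + (33 + 103) = -9422 + 136 = -9286)
(28883 + 10144)*(K + 2382) = (28883 + 10144)*(-9286 + 2382) = 39027*(-6904) = -269442408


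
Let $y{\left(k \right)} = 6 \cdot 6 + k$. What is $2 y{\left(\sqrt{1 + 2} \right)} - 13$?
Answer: $59 + 2 \sqrt{3} \approx 62.464$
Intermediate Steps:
$y{\left(k \right)} = 36 + k$
$2 y{\left(\sqrt{1 + 2} \right)} - 13 = 2 \left(36 + \sqrt{1 + 2}\right) - 13 = 2 \left(36 + \sqrt{3}\right) - 13 = \left(72 + 2 \sqrt{3}\right) - 13 = 59 + 2 \sqrt{3}$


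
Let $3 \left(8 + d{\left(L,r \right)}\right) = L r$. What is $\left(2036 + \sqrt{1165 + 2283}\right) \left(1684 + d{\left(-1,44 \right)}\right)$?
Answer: $\frac{10147424}{3} + \frac{9968 \sqrt{862}}{3} \approx 3.48 \cdot 10^{6}$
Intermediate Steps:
$d{\left(L,r \right)} = -8 + \frac{L r}{3}$
$\left(2036 + \sqrt{1165 + 2283}\right) \left(1684 + d{\left(-1,44 \right)}\right) = \left(2036 + \sqrt{1165 + 2283}\right) \left(1684 + \left(-8 + \frac{1}{3} \left(-1\right) 44\right)\right) = \left(2036 + \sqrt{3448}\right) \left(1684 - \frac{68}{3}\right) = \left(2036 + 2 \sqrt{862}\right) \left(1684 - \frac{68}{3}\right) = \left(2036 + 2 \sqrt{862}\right) \frac{4984}{3} = \frac{10147424}{3} + \frac{9968 \sqrt{862}}{3}$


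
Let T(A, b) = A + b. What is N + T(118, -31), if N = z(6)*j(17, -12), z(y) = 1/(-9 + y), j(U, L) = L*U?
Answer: 155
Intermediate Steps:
N = 68 (N = (-12*17)/(-9 + 6) = -204/(-3) = -⅓*(-204) = 68)
N + T(118, -31) = 68 + (118 - 31) = 68 + 87 = 155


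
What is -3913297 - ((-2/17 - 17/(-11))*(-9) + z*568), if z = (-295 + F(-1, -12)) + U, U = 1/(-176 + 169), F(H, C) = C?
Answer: -4894124552/1309 ≈ -3.7388e+6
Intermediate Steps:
U = -⅐ (U = 1/(-7) = -⅐ ≈ -0.14286)
z = -2150/7 (z = (-295 - 12) - ⅐ = -307 - ⅐ = -2150/7 ≈ -307.14)
-3913297 - ((-2/17 - 17/(-11))*(-9) + z*568) = -3913297 - ((-2/17 - 17/(-11))*(-9) - 2150/7*568) = -3913297 - ((-2*1/17 - 17*(-1/11))*(-9) - 1221200/7) = -3913297 - ((-2/17 + 17/11)*(-9) - 1221200/7) = -3913297 - ((267/187)*(-9) - 1221200/7) = -3913297 - (-2403/187 - 1221200/7) = -3913297 - 1*(-228381221/1309) = -3913297 + 228381221/1309 = -4894124552/1309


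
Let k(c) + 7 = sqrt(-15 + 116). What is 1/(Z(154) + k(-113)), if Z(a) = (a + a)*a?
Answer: 47425/2249130524 - sqrt(101)/2249130524 ≈ 2.1081e-5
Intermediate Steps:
Z(a) = 2*a**2 (Z(a) = (2*a)*a = 2*a**2)
k(c) = -7 + sqrt(101) (k(c) = -7 + sqrt(-15 + 116) = -7 + sqrt(101))
1/(Z(154) + k(-113)) = 1/(2*154**2 + (-7 + sqrt(101))) = 1/(2*23716 + (-7 + sqrt(101))) = 1/(47432 + (-7 + sqrt(101))) = 1/(47425 + sqrt(101))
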